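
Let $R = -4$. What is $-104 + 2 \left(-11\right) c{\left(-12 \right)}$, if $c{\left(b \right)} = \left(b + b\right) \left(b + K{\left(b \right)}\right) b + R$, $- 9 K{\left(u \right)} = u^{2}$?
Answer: $177392$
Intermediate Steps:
$K{\left(u \right)} = - \frac{u^{2}}{9}$
$c{\left(b \right)} = -4 + 2 b^{2} \left(b - \frac{b^{2}}{9}\right)$ ($c{\left(b \right)} = \left(b + b\right) \left(b - \frac{b^{2}}{9}\right) b - 4 = 2 b \left(b - \frac{b^{2}}{9}\right) b - 4 = 2 b^{2} \left(b - \frac{b^{2}}{9}\right) - 4 = -4 + 2 b^{2} \left(b - \frac{b^{2}}{9}\right)$)
$-104 + 2 \left(-11\right) c{\left(-12 \right)} = -104 + 2 \left(-11\right) \left(-4 + 2 \left(-12\right)^{3} - \frac{2 \left(-12\right)^{4}}{9}\right) = -104 - 22 \left(-4 + 2 \left(-1728\right) - 4608\right) = -104 - 22 \left(-4 - 3456 - 4608\right) = -104 - -177496 = -104 + 177496 = 177392$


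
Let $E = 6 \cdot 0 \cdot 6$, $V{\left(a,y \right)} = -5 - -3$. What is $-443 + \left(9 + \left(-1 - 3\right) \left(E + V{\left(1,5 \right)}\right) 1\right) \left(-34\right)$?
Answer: $-1021$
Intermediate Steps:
$V{\left(a,y \right)} = -2$ ($V{\left(a,y \right)} = -5 + 3 = -2$)
$E = 0$ ($E = 0 \cdot 6 = 0$)
$-443 + \left(9 + \left(-1 - 3\right) \left(E + V{\left(1,5 \right)}\right) 1\right) \left(-34\right) = -443 + \left(9 + \left(-1 - 3\right) \left(0 - 2\right) 1\right) \left(-34\right) = -443 + \left(9 + \left(-4\right) \left(-2\right) 1\right) \left(-34\right) = -443 + \left(9 + 8 \cdot 1\right) \left(-34\right) = -443 + \left(9 + 8\right) \left(-34\right) = -443 + 17 \left(-34\right) = -443 - 578 = -1021$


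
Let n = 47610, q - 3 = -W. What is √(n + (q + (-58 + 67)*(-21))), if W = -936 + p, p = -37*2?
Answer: √48434 ≈ 220.08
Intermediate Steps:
p = -74
W = -1010 (W = -936 - 74 = -1010)
q = 1013 (q = 3 - 1*(-1010) = 3 + 1010 = 1013)
√(n + (q + (-58 + 67)*(-21))) = √(47610 + (1013 + (-58 + 67)*(-21))) = √(47610 + (1013 + 9*(-21))) = √(47610 + (1013 - 189)) = √(47610 + 824) = √48434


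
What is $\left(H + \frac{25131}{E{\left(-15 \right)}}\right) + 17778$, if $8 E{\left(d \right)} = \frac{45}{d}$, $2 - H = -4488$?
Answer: $-44748$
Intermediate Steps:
$H = 4490$ ($H = 2 - -4488 = 2 + 4488 = 4490$)
$E{\left(d \right)} = \frac{45}{8 d}$ ($E{\left(d \right)} = \frac{45 \frac{1}{d}}{8} = \frac{45}{8 d}$)
$\left(H + \frac{25131}{E{\left(-15 \right)}}\right) + 17778 = \left(4490 + \frac{25131}{\frac{45}{8} \frac{1}{-15}}\right) + 17778 = \left(4490 + \frac{25131}{\frac{45}{8} \left(- \frac{1}{15}\right)}\right) + 17778 = \left(4490 + \frac{25131}{- \frac{3}{8}}\right) + 17778 = \left(4490 + 25131 \left(- \frac{8}{3}\right)\right) + 17778 = \left(4490 - 67016\right) + 17778 = -62526 + 17778 = -44748$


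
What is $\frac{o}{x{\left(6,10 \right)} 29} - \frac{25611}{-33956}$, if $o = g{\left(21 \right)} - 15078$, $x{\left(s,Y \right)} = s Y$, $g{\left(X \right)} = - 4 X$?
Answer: $- \frac{39189811}{4923620} \approx -7.9595$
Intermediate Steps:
$x{\left(s,Y \right)} = Y s$
$o = -15162$ ($o = \left(-4\right) 21 - 15078 = -84 - 15078 = -15162$)
$\frac{o}{x{\left(6,10 \right)} 29} - \frac{25611}{-33956} = - \frac{15162}{10 \cdot 6 \cdot 29} - \frac{25611}{-33956} = - \frac{15162}{60 \cdot 29} - - \frac{25611}{33956} = - \frac{15162}{1740} + \frac{25611}{33956} = \left(-15162\right) \frac{1}{1740} + \frac{25611}{33956} = - \frac{2527}{290} + \frac{25611}{33956} = - \frac{39189811}{4923620}$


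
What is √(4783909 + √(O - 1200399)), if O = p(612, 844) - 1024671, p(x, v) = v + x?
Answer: √(4783909 + I*√2223614) ≈ 2187.2 + 0.34*I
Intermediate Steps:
O = -1023215 (O = (844 + 612) - 1024671 = 1456 - 1024671 = -1023215)
√(4783909 + √(O - 1200399)) = √(4783909 + √(-1023215 - 1200399)) = √(4783909 + √(-2223614)) = √(4783909 + I*√2223614)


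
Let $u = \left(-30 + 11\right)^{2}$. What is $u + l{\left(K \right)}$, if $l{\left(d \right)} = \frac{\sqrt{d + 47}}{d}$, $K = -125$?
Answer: $361 - \frac{i \sqrt{78}}{125} \approx 361.0 - 0.070654 i$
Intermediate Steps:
$l{\left(d \right)} = \frac{\sqrt{47 + d}}{d}$
$u = 361$ ($u = \left(-19\right)^{2} = 361$)
$u + l{\left(K \right)} = 361 + \frac{\sqrt{47 - 125}}{-125} = 361 - \frac{\sqrt{-78}}{125} = 361 - \frac{i \sqrt{78}}{125}$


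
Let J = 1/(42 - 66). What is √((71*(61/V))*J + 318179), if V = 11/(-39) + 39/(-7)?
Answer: √3250327571143/3196 ≈ 564.10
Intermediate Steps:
V = -1598/273 (V = 11*(-1/39) + 39*(-⅐) = -11/39 - 39/7 = -1598/273 ≈ -5.8535)
J = -1/24 (J = 1/(-24) = -1/24 ≈ -0.041667)
√((71*(61/V))*J + 318179) = √((71*(61/(-1598/273)))*(-1/24) + 318179) = √((71*(61*(-273/1598)))*(-1/24) + 318179) = √((71*(-16653/1598))*(-1/24) + 318179) = √(-1182363/1598*(-1/24) + 318179) = √(394121/12784 + 318179) = √(4067994457/12784) = √3250327571143/3196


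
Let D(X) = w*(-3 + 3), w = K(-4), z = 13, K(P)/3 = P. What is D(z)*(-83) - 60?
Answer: -60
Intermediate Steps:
K(P) = 3*P
w = -12 (w = 3*(-4) = -12)
D(X) = 0 (D(X) = -12*(-3 + 3) = -12*0 = 0)
D(z)*(-83) - 60 = 0*(-83) - 60 = 0 - 60 = -60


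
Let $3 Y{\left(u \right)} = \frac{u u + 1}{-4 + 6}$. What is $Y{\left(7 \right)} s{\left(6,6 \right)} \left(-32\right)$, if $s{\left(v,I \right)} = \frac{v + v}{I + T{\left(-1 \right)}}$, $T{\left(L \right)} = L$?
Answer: $-640$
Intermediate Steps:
$Y{\left(u \right)} = \frac{1}{6} + \frac{u^{2}}{6}$ ($Y{\left(u \right)} = \frac{\left(u u + 1\right) \frac{1}{-4 + 6}}{3} = \frac{\left(u^{2} + 1\right) \frac{1}{2}}{3} = \frac{\left(1 + u^{2}\right) \frac{1}{2}}{3} = \frac{\frac{1}{2} + \frac{u^{2}}{2}}{3} = \frac{1}{6} + \frac{u^{2}}{6}$)
$s{\left(v,I \right)} = \frac{2 v}{-1 + I}$ ($s{\left(v,I \right)} = \frac{v + v}{I - 1} = \frac{2 v}{-1 + I}$)
$Y{\left(7 \right)} s{\left(6,6 \right)} \left(-32\right) = \left(\frac{1}{6} + \frac{7^{2}}{6}\right) 2 \cdot 6 \frac{1}{-1 + 6} \left(-32\right) = \left(\frac{1}{6} + \frac{1}{6} \cdot 49\right) 2 \cdot 6 \cdot \frac{1}{5} \left(-32\right) = \left(\frac{1}{6} + \frac{49}{6}\right) 2 \cdot 6 \cdot \frac{1}{5} \left(-32\right) = \frac{25}{3} \cdot \frac{12}{5} \left(-32\right) = 20 \left(-32\right) = -640$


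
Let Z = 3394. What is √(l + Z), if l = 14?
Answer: 4*√213 ≈ 58.378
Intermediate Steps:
√(l + Z) = √(14 + 3394) = √3408 = 4*√213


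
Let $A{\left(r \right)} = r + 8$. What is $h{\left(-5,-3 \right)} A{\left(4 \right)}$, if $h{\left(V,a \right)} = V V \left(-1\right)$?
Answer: $-300$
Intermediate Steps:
$A{\left(r \right)} = 8 + r$
$h{\left(V,a \right)} = - V^{2}$ ($h{\left(V,a \right)} = V^{2} \left(-1\right) = - V^{2}$)
$h{\left(-5,-3 \right)} A{\left(4 \right)} = - \left(-5\right)^{2} \left(8 + 4\right) = \left(-1\right) 25 \cdot 12 = \left(-25\right) 12 = -300$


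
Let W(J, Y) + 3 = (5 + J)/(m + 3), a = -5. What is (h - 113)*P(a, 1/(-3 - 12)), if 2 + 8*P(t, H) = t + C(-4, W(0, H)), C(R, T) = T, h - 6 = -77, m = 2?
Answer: 207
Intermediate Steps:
W(J, Y) = -2 + J/5 (W(J, Y) = -3 + (5 + J)/(2 + 3) = -3 + (5 + J)/5 = -3 + (5 + J)*(⅕) = -3 + (1 + J/5) = -2 + J/5)
h = -71 (h = 6 - 77 = -71)
P(t, H) = -½ + t/8 (P(t, H) = -¼ + (t + (-2 + (⅕)*0))/8 = -¼ + (t + (-2 + 0))/8 = -¼ + (t - 2)/8 = -¼ + (-2 + t)/8 = -¼ + (-¼ + t/8) = -½ + t/8)
(h - 113)*P(a, 1/(-3 - 12)) = (-71 - 113)*(-½ + (⅛)*(-5)) = -184*(-½ - 5/8) = -184*(-9/8) = 207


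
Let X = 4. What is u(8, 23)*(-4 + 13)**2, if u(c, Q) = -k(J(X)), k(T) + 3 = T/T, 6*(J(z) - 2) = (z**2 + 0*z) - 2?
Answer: 162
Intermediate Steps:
J(z) = 5/3 + z**2/6 (J(z) = 2 + ((z**2 + 0*z) - 2)/6 = 2 + ((z**2 + 0) - 2)/6 = 2 + (z**2 - 2)/6 = 2 + (-2 + z**2)/6 = 2 + (-1/3 + z**2/6) = 5/3 + z**2/6)
k(T) = -2 (k(T) = -3 + T/T = -3 + 1 = -2)
u(c, Q) = 2 (u(c, Q) = -1*(-2) = 2)
u(8, 23)*(-4 + 13)**2 = 2*(-4 + 13)**2 = 2*9**2 = 2*81 = 162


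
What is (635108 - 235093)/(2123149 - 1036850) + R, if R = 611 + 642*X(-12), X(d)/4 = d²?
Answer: 402368808512/1086299 ≈ 3.7040e+5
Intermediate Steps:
X(d) = 4*d²
R = 370403 (R = 611 + 642*(4*(-12)²) = 611 + 642*(4*144) = 611 + 642*576 = 611 + 369792 = 370403)
(635108 - 235093)/(2123149 - 1036850) + R = (635108 - 235093)/(2123149 - 1036850) + 370403 = 400015/1086299 + 370403 = 402368808512/1086299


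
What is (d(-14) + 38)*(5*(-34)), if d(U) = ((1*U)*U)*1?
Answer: -39780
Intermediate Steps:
d(U) = U² (d(U) = (U*U)*1 = U²*1 = U²)
(d(-14) + 38)*(5*(-34)) = ((-14)² + 38)*(5*(-34)) = (196 + 38)*(-170) = 234*(-170) = -39780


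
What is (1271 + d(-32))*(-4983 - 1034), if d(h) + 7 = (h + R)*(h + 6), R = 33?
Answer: -7449046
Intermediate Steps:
d(h) = -7 + (6 + h)*(33 + h) (d(h) = -7 + (h + 33)*(h + 6) = -7 + (33 + h)*(6 + h) = -7 + (6 + h)*(33 + h))
(1271 + d(-32))*(-4983 - 1034) = (1271 + (191 + (-32)**2 + 39*(-32)))*(-4983 - 1034) = (1271 + (191 + 1024 - 1248))*(-6017) = (1271 - 33)*(-6017) = 1238*(-6017) = -7449046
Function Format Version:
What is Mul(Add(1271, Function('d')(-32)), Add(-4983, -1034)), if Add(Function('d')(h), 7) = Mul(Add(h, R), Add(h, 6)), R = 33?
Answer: -7449046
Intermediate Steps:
Function('d')(h) = Add(-7, Mul(Add(6, h), Add(33, h))) (Function('d')(h) = Add(-7, Mul(Add(h, 33), Add(h, 6))) = Add(-7, Mul(Add(33, h), Add(6, h))) = Add(-7, Mul(Add(6, h), Add(33, h))))
Mul(Add(1271, Function('d')(-32)), Add(-4983, -1034)) = Mul(Add(1271, Add(191, Pow(-32, 2), Mul(39, -32))), Add(-4983, -1034)) = Mul(Add(1271, Add(191, 1024, -1248)), -6017) = Mul(Add(1271, -33), -6017) = Mul(1238, -6017) = -7449046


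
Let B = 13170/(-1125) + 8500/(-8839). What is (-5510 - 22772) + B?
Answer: -18757242992/662925 ≈ -28295.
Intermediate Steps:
B = -8398142/662925 (B = 13170*(-1/1125) + 8500*(-1/8839) = -878/75 - 8500/8839 = -8398142/662925 ≈ -12.668)
(-5510 - 22772) + B = (-5510 - 22772) - 8398142/662925 = -28282 - 8398142/662925 = -18757242992/662925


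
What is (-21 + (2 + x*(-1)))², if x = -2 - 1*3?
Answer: 196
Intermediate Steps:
x = -5 (x = -2 - 3 = -5)
(-21 + (2 + x*(-1)))² = (-21 + (2 - 5*(-1)))² = (-21 + (2 + 5))² = (-21 + 7)² = (-14)² = 196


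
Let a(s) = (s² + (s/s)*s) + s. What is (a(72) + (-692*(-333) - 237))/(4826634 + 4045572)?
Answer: 78509/2957402 ≈ 0.026547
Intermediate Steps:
a(s) = s² + 2*s (a(s) = (s² + 1*s) + s = (s² + s) + s = (s + s²) + s = s² + 2*s)
(a(72) + (-692*(-333) - 237))/(4826634 + 4045572) = (72*(2 + 72) + (-692*(-333) - 237))/(4826634 + 4045572) = (72*74 + (230436 - 237))/8872206 = (5328 + 230199)*(1/8872206) = 235527*(1/8872206) = 78509/2957402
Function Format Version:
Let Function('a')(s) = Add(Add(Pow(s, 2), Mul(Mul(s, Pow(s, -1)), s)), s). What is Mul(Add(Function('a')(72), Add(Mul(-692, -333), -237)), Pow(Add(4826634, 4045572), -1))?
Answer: Rational(78509, 2957402) ≈ 0.026547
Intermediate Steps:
Function('a')(s) = Add(Pow(s, 2), Mul(2, s)) (Function('a')(s) = Add(Add(Pow(s, 2), Mul(1, s)), s) = Add(Add(Pow(s, 2), s), s) = Add(Add(s, Pow(s, 2)), s) = Add(Pow(s, 2), Mul(2, s)))
Mul(Add(Function('a')(72), Add(Mul(-692, -333), -237)), Pow(Add(4826634, 4045572), -1)) = Mul(Add(Mul(72, Add(2, 72)), Add(Mul(-692, -333), -237)), Pow(Add(4826634, 4045572), -1)) = Mul(Add(Mul(72, 74), Add(230436, -237)), Pow(8872206, -1)) = Mul(Add(5328, 230199), Rational(1, 8872206)) = Mul(235527, Rational(1, 8872206)) = Rational(78509, 2957402)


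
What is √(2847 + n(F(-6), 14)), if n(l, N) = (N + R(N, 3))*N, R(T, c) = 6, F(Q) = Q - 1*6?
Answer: √3127 ≈ 55.920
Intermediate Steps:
F(Q) = -6 + Q (F(Q) = Q - 6 = -6 + Q)
n(l, N) = N*(6 + N) (n(l, N) = (N + 6)*N = (6 + N)*N = N*(6 + N))
√(2847 + n(F(-6), 14)) = √(2847 + 14*(6 + 14)) = √(2847 + 14*20) = √(2847 + 280) = √3127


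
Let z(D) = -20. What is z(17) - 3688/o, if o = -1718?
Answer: -15336/859 ≈ -17.853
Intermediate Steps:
z(17) - 3688/o = -20 - 3688/(-1718) = -20 - 3688*(-1/1718) = -20 + 1844/859 = -15336/859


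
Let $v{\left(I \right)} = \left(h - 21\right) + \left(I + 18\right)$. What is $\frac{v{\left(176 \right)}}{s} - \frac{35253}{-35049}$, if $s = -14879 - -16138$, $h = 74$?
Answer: $\frac{17680210}{14708897} \approx 1.202$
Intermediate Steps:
$s = 1259$ ($s = -14879 + 16138 = 1259$)
$v{\left(I \right)} = 71 + I$ ($v{\left(I \right)} = \left(74 - 21\right) + \left(I + 18\right) = 53 + \left(18 + I\right) = 71 + I$)
$\frac{v{\left(176 \right)}}{s} - \frac{35253}{-35049} = \frac{71 + 176}{1259} - \frac{35253}{-35049} = 247 \cdot \frac{1}{1259} - - \frac{11751}{11683} = \frac{247}{1259} + \frac{11751}{11683} = \frac{17680210}{14708897}$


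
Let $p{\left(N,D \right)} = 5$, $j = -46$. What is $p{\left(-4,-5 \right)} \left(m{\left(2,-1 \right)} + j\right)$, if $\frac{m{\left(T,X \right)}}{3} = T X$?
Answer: $-260$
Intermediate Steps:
$m{\left(T,X \right)} = 3 T X$
$p{\left(-4,-5 \right)} \left(m{\left(2,-1 \right)} + j\right) = 5 \left(3 \cdot 2 \left(-1\right) - 46\right) = 5 \left(-6 - 46\right) = 5 \left(-52\right) = -260$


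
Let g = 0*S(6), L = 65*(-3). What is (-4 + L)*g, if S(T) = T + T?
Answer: 0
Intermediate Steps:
L = -195
S(T) = 2*T
g = 0 (g = 0*(2*6) = 0*12 = 0)
(-4 + L)*g = (-4 - 195)*0 = -199*0 = 0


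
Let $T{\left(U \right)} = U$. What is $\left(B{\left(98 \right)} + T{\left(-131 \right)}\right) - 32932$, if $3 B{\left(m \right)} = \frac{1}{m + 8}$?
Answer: $- \frac{10514033}{318} \approx -33063.0$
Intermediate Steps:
$B{\left(m \right)} = \frac{1}{3 \left(8 + m\right)}$ ($B{\left(m \right)} = \frac{1}{3 \left(m + 8\right)} = \frac{1}{3 \left(8 + m\right)}$)
$\left(B{\left(98 \right)} + T{\left(-131 \right)}\right) - 32932 = \left(\frac{1}{3 \left(8 + 98\right)} - 131\right) - 32932 = \left(\frac{1}{3 \cdot 106} - 131\right) - 32932 = \left(\frac{1}{3} \cdot \frac{1}{106} - 131\right) - 32932 = \left(\frac{1}{318} - 131\right) - 32932 = - \frac{41657}{318} - 32932 = - \frac{10514033}{318}$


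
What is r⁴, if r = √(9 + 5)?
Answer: 196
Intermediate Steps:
r = √14 ≈ 3.7417
r⁴ = (√14)⁴ = 196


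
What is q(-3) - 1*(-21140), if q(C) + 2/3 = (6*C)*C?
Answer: 63580/3 ≈ 21193.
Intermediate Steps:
q(C) = -2/3 + 6*C**2 (q(C) = -2/3 + (6*C)*C = -2/3 + 6*C**2)
q(-3) - 1*(-21140) = (-2/3 + 6*(-3)**2) - 1*(-21140) = (-2/3 + 6*9) + 21140 = (-2/3 + 54) + 21140 = 160/3 + 21140 = 63580/3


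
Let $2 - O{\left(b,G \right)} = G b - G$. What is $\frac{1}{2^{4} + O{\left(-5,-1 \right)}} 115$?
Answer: $\frac{115}{12} \approx 9.5833$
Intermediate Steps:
$O{\left(b,G \right)} = 2 + G - G b$ ($O{\left(b,G \right)} = 2 - \left(G b - G\right) = 2 - \left(- G + G b\right) = 2 + G - G b$)
$\frac{1}{2^{4} + O{\left(-5,-1 \right)}} 115 = \frac{1}{2^{4} - \left(-1 + 5\right)} 115 = \frac{1}{16 - 4} \cdot 115 = \frac{1}{12} \cdot 115 = \frac{115}{12}$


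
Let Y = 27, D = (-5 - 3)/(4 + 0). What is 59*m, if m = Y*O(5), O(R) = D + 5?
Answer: 4779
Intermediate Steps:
D = -2 (D = -8/4 = -8*1/4 = -2)
O(R) = 3 (O(R) = -2 + 5 = 3)
m = 81 (m = 27*3 = 81)
59*m = 59*81 = 4779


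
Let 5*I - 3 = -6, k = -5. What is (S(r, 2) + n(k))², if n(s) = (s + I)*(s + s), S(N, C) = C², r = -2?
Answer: 3600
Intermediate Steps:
I = -⅗ (I = ⅗ + (⅕)*(-6) = ⅗ - 6/5 = -⅗ ≈ -0.60000)
n(s) = 2*s*(-⅗ + s) (n(s) = (s - ⅗)*(s + s) = (-⅗ + s)*(2*s) = 2*s*(-⅗ + s))
(S(r, 2) + n(k))² = (2² + (⅖)*(-5)*(-3 + 5*(-5)))² = (4 + (⅖)*(-5)*(-3 - 25))² = (4 + (⅖)*(-5)*(-28))² = (4 + 56)² = 60² = 3600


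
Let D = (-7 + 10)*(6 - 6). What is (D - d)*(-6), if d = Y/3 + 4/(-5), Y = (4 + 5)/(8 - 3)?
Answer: -6/5 ≈ -1.2000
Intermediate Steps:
Y = 9/5 ≈ 1.8000
D = 0 (D = 3*0 = 0)
d = -⅕ (d = (9/5)/3 + 4/(-5) = (9/5)*(⅓) + 4*(-⅕) = ⅗ - ⅘ = -⅕ ≈ -0.20000)
(D - d)*(-6) = (0 - 1*(-⅕))*(-6) = (0 + ⅕)*(-6) = (⅕)*(-6) = -6/5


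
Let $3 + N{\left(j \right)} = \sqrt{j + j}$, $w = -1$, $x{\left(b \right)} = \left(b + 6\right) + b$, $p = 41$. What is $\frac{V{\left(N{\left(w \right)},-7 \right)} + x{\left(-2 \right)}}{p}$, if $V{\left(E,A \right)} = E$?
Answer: $- \frac{1}{41} + \frac{i \sqrt{2}}{41} \approx -0.02439 + 0.034493 i$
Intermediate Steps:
$x{\left(b \right)} = 6 + 2 b$ ($x{\left(b \right)} = \left(6 + b\right) + b = 6 + 2 b$)
$N{\left(j \right)} = -3 + \sqrt{2} \sqrt{j}$ ($N{\left(j \right)} = -3 + \sqrt{j + j} = -3 + \sqrt{2 j} = -3 + \sqrt{2} \sqrt{j}$)
$\frac{V{\left(N{\left(w \right)},-7 \right)} + x{\left(-2 \right)}}{p} = \frac{\left(-3 + \sqrt{2} \sqrt{-1}\right) + \left(6 + 2 \left(-2\right)\right)}{41} = \left(\left(-3 + \sqrt{2} i\right) + \left(6 - 4\right)\right) \frac{1}{41} = \left(\left(-3 + i \sqrt{2}\right) + 2\right) \frac{1}{41} = \left(-1 + i \sqrt{2}\right) \frac{1}{41} = - \frac{1}{41} + \frac{i \sqrt{2}}{41}$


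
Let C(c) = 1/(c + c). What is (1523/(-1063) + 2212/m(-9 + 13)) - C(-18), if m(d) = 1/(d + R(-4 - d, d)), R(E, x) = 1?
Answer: 423190315/38268 ≈ 11059.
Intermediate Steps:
C(c) = 1/(2*c)
m(d) = 1/(1 + d) (m(d) = 1/(d + 1) = 1/(1 + d))
(1523/(-1063) + 2212/m(-9 + 13)) - C(-18) = (1523/(-1063) + 2212/(1/(1 + (-9 + 13)))) - 1/(2*(-18)) = (1523*(-1/1063) + 2212/(1/(1 + 4))) - (-1)/(2*18) = (-1523/1063 + 2212/(1/5)) - 1*(-1/36) = (-1523/1063 + 2212/(1/5)) + 1/36 = (-1523/1063 + 2212*5) + 1/36 = (-1523/1063 + 11060) + 1/36 = 11755257/1063 + 1/36 = 423190315/38268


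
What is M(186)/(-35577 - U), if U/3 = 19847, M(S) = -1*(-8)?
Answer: -4/47559 ≈ -8.4106e-5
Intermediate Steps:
M(S) = 8
U = 59541 (U = 3*19847 = 59541)
M(186)/(-35577 - U) = 8/(-35577 - 1*59541) = 8/(-35577 - 59541) = 8/(-95118) = 8*(-1/95118) = -4/47559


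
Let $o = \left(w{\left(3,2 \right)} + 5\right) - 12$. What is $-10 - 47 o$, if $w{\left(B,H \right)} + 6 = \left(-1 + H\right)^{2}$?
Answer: $554$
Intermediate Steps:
$w{\left(B,H \right)} = -6 + \left(-1 + H\right)^{2}$
$o = -12$ ($o = \left(\left(-6 + \left(-1 + 2\right)^{2}\right) + 5\right) - 12 = \left(\left(-6 + 1^{2}\right) + 5\right) - 12 = \left(\left(-6 + 1\right) + 5\right) - 12 = \left(-5 + 5\right) - 12 = 0 - 12 = -12$)
$-10 - 47 o = -10 - -564 = -10 + 564 = 554$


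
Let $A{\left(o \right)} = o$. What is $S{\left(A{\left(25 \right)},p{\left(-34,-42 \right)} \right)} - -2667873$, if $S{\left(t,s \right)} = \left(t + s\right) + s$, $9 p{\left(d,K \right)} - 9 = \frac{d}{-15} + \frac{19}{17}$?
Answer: $\frac{6122832226}{2295} \approx 2.6679 \cdot 10^{6}$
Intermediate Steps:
$p{\left(d,K \right)} = \frac{172}{153} - \frac{d}{135}$ ($p{\left(d,K \right)} = 1 + \frac{\frac{d}{-15} + \frac{19}{17}}{9} = 1 + \frac{d \left(- \frac{1}{15}\right) + 19 \cdot \frac{1}{17}}{9} = 1 + \frac{- \frac{d}{15} + \frac{19}{17}}{9} = 1 + \frac{\frac{19}{17} - \frac{d}{15}}{9} = 1 - \left(- \frac{19}{153} + \frac{d}{135}\right) = \frac{172}{153} - \frac{d}{135}$)
$S{\left(t,s \right)} = t + 2 s$ ($S{\left(t,s \right)} = \left(s + t\right) + s = t + 2 s$)
$S{\left(A{\left(25 \right)},p{\left(-34,-42 \right)} \right)} - -2667873 = \left(25 + 2 \left(\frac{172}{153} - - \frac{34}{135}\right)\right) - -2667873 = \left(25 + 2 \left(\frac{172}{153} + \frac{34}{135}\right)\right) + 2667873 = \left(25 + 2 \cdot \frac{3158}{2295}\right) + 2667873 = \left(25 + \frac{6316}{2295}\right) + 2667873 = \frac{63691}{2295} + 2667873 = \frac{6122832226}{2295}$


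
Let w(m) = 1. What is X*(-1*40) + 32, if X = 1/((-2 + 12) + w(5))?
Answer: 312/11 ≈ 28.364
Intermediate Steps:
X = 1/11 (X = 1/((-2 + 12) + 1) = 1/(10 + 1) = 1/11 ≈ 0.090909)
X*(-1*40) + 32 = (-1*40)/11 + 32 = (1/11)*(-40) + 32 = -40/11 + 32 = 312/11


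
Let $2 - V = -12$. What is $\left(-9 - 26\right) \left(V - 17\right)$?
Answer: $105$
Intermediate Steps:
$V = 14$ ($V = 2 - -12 = 2 + 12 = 14$)
$\left(-9 - 26\right) \left(V - 17\right) = \left(-9 - 26\right) \left(14 - 17\right) = \left(-35\right) \left(-3\right) = 105$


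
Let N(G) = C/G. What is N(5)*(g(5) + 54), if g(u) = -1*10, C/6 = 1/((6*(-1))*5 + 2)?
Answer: -66/35 ≈ -1.8857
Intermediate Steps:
C = -3/14 (C = 6/((6*(-1))*5 + 2) = 6/(-6*5 + 2) = 6/(-30 + 2) = 6/(-28) = 6*(-1/28) = -3/14 ≈ -0.21429)
g(u) = -10
N(G) = -3/(14*G)
N(5)*(g(5) + 54) = (-3/14/5)*(-10 + 54) = -3/14*⅕*44 = -3/70*44 = -66/35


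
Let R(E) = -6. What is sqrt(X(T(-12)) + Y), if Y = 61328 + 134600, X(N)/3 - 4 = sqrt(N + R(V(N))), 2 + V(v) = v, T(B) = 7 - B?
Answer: sqrt(195940 + 3*sqrt(13)) ≈ 442.66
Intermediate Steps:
V(v) = -2 + v
X(N) = 12 + 3*sqrt(-6 + N) (X(N) = 12 + 3*sqrt(N - 6) = 12 + 3*sqrt(-6 + N))
Y = 195928
sqrt(X(T(-12)) + Y) = sqrt((12 + 3*sqrt(-6 + (7 - 1*(-12)))) + 195928) = sqrt((12 + 3*sqrt(-6 + (7 + 12))) + 195928) = sqrt((12 + 3*sqrt(-6 + 19)) + 195928) = sqrt((12 + 3*sqrt(13)) + 195928) = sqrt(195940 + 3*sqrt(13))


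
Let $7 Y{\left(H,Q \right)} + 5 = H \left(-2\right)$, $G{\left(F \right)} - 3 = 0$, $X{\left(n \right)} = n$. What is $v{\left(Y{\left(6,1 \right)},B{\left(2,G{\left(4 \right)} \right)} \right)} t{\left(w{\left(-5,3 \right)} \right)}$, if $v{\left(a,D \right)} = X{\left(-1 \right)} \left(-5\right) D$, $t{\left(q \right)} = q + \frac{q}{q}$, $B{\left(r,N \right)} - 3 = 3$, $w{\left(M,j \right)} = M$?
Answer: $-120$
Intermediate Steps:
$G{\left(F \right)} = 3$ ($G{\left(F \right)} = 3 + 0 = 3$)
$B{\left(r,N \right)} = 6$ ($B{\left(r,N \right)} = 3 + 3 = 6$)
$t{\left(q \right)} = 1 + q$ ($t{\left(q \right)} = q + 1 = 1 + q$)
$Y{\left(H,Q \right)} = - \frac{5}{7} - \frac{2 H}{7}$ ($Y{\left(H,Q \right)} = - \frac{5}{7} + \frac{H \left(-2\right)}{7} = - \frac{5}{7} + \frac{\left(-2\right) H}{7} = - \frac{5}{7} - \frac{2 H}{7}$)
$v{\left(a,D \right)} = 5 D$ ($v{\left(a,D \right)} = \left(-1\right) \left(-5\right) D = 5 D$)
$v{\left(Y{\left(6,1 \right)},B{\left(2,G{\left(4 \right)} \right)} \right)} t{\left(w{\left(-5,3 \right)} \right)} = 5 \cdot 6 \left(1 - 5\right) = 30 \left(-4\right) = -120$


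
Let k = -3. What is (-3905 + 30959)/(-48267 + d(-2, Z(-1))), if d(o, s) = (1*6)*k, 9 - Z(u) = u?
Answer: -3006/5365 ≈ -0.56030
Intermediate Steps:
Z(u) = 9 - u
d(o, s) = -18 (d(o, s) = (1*6)*(-3) = 6*(-3) = -18)
(-3905 + 30959)/(-48267 + d(-2, Z(-1))) = (-3905 + 30959)/(-48267 - 18) = 27054/(-48285) = 27054*(-1/48285) = -3006/5365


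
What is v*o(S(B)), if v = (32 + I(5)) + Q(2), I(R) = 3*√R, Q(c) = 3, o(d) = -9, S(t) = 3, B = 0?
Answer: -315 - 27*√5 ≈ -375.37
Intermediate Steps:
v = 35 + 3*√5 (v = (32 + 3*√5) + 3 = 35 + 3*√5 ≈ 41.708)
v*o(S(B)) = (35 + 3*√5)*(-9) = -315 - 27*√5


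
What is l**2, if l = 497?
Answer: 247009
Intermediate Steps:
l**2 = 497**2 = 247009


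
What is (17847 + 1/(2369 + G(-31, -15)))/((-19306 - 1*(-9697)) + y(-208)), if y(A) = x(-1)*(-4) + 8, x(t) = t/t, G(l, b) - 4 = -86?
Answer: -8163218/4393327 ≈ -1.8581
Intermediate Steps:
G(l, b) = -82 (G(l, b) = 4 - 86 = -82)
x(t) = 1
y(A) = 4 (y(A) = 1*(-4) + 8 = -4 + 8 = 4)
(17847 + 1/(2369 + G(-31, -15)))/((-19306 - 1*(-9697)) + y(-208)) = (17847 + 1/(2369 - 82))/((-19306 - 1*(-9697)) + 4) = (17847 + 1/2287)/((-19306 + 9697) + 4) = (17847 + 1/2287)/(-9609 + 4) = (40816090/2287)/(-9605) = (40816090/2287)*(-1/9605) = -8163218/4393327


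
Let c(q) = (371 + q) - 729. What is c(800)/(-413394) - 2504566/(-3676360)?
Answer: 258436901471/379946291460 ≈ 0.68019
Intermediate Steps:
c(q) = -358 + q
c(800)/(-413394) - 2504566/(-3676360) = (-358 + 800)/(-413394) - 2504566/(-3676360) = 442*(-1/413394) - 2504566*(-1/3676360) = -221/206697 + 1252283/1838180 = 258436901471/379946291460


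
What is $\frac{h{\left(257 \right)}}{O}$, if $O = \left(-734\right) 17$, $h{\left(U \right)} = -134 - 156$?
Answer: $\frac{145}{6239} \approx 0.023241$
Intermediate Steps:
$h{\left(U \right)} = -290$ ($h{\left(U \right)} = -134 - 156 = -290$)
$O = -12478$
$\frac{h{\left(257 \right)}}{O} = - \frac{290}{-12478} = \left(-290\right) \left(- \frac{1}{12478}\right) = \frac{145}{6239}$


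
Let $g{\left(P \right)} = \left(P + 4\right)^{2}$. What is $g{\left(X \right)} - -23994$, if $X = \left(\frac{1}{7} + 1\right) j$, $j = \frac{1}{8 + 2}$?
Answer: $\frac{29413386}{1225} \approx 24011.0$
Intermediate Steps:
$j = \frac{1}{10} \approx 0.1$
$X = \frac{4}{35}$ ($X = \left(\frac{1}{7} + 1\right) \frac{1}{10} = \frac{8}{7} \cdot \frac{1}{10} = \frac{4}{35} \approx 0.11429$)
$g{\left(P \right)} = \left(4 + P\right)^{2}$
$g{\left(X \right)} - -23994 = \left(4 + \frac{4}{35}\right)^{2} - -23994 = \left(\frac{144}{35}\right)^{2} + 23994 = \frac{20736}{1225} + 23994 = \frac{29413386}{1225}$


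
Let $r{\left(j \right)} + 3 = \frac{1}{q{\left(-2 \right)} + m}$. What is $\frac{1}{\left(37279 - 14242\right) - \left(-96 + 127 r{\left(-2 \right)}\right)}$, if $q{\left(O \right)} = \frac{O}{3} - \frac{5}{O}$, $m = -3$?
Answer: $\frac{7}{165360} \approx 4.2332 \cdot 10^{-5}$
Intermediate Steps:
$q{\left(O \right)} = - \frac{5}{O} + \frac{O}{3}$ ($q{\left(O \right)} = O \frac{1}{3} - \frac{5}{O} = \frac{O}{3} - \frac{5}{O} = - \frac{5}{O} + \frac{O}{3}$)
$r{\left(j \right)} = - \frac{27}{7}$ ($r{\left(j \right)} = -3 + \frac{1}{\left(- \frac{5}{-2} + \frac{1}{3} \left(-2\right)\right) - 3} = -3 + \frac{1}{\left(\left(-5\right) \left(- \frac{1}{2}\right) - \frac{2}{3}\right) - 3} = -3 + \frac{1}{\left(\frac{5}{2} - \frac{2}{3}\right) - 3} = -3 + \frac{1}{\frac{11}{6} - 3} = -3 + \frac{1}{- \frac{7}{6}} = -3 - \frac{6}{7} = - \frac{27}{7}$)
$\frac{1}{\left(37279 - 14242\right) - \left(-96 + 127 r{\left(-2 \right)}\right)} = \frac{1}{\left(37279 - 14242\right) + \left(\left(-127\right) \left(- \frac{27}{7}\right) + 96\right)} = \frac{1}{23037 + \left(\frac{3429}{7} + 96\right)} = \frac{1}{23037 + \frac{4101}{7}} = \frac{1}{\frac{165360}{7}} = \frac{7}{165360}$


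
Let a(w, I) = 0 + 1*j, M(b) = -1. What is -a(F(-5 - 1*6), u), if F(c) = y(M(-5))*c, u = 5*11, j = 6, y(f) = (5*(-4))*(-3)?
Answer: -6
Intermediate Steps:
y(f) = 60 (y(f) = -20*(-3) = 60)
u = 55
F(c) = 60*c
a(w, I) = 6 (a(w, I) = 0 + 1*6 = 0 + 6 = 6)
-a(F(-5 - 1*6), u) = -1*6 = -6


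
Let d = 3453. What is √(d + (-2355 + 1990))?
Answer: 4*√193 ≈ 55.570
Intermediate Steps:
√(d + (-2355 + 1990)) = √(3453 + (-2355 + 1990)) = √(3453 - 365) = √3088 = 4*√193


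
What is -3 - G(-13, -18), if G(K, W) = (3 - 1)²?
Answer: -7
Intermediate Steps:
G(K, W) = 4 (G(K, W) = 2² = 4)
-3 - G(-13, -18) = -3 - 1*4 = -3 - 4 = -7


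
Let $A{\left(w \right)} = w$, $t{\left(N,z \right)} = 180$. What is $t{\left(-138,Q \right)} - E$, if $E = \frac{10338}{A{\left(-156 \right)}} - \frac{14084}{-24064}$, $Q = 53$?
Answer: $\frac{19214451}{78208} \approx 245.68$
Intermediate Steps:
$E = - \frac{5137011}{78208}$ ($E = \frac{10338}{-156} - \frac{14084}{-24064} = 10338 \left(- \frac{1}{156}\right) - - \frac{3521}{6016} = - \frac{1723}{26} + \frac{3521}{6016} = - \frac{5137011}{78208} \approx -65.684$)
$t{\left(-138,Q \right)} - E = 180 - - \frac{5137011}{78208} = 180 + \frac{5137011}{78208} = \frac{19214451}{78208}$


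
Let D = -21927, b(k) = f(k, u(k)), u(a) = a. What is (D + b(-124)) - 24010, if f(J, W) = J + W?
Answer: -46185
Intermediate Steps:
b(k) = 2*k (b(k) = k + k = 2*k)
(D + b(-124)) - 24010 = (-21927 + 2*(-124)) - 24010 = (-21927 - 248) - 24010 = -22175 - 24010 = -46185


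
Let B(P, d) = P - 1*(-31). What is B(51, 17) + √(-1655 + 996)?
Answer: 82 + I*√659 ≈ 82.0 + 25.671*I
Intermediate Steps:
B(P, d) = 31 + P (B(P, d) = P + 31 = 31 + P)
B(51, 17) + √(-1655 + 996) = (31 + 51) + √(-1655 + 996) = 82 + √(-659) = 82 + I*√659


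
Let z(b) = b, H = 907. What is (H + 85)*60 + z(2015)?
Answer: 61535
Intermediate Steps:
(H + 85)*60 + z(2015) = (907 + 85)*60 + 2015 = 992*60 + 2015 = 59520 + 2015 = 61535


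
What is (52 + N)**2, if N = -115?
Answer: 3969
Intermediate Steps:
(52 + N)**2 = (52 - 115)**2 = (-63)**2 = 3969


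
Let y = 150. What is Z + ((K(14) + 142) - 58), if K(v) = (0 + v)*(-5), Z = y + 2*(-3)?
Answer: 158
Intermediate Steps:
Z = 144 (Z = 150 + 2*(-3) = 150 - 6 = 144)
K(v) = -5*v (K(v) = v*(-5) = -5*v)
Z + ((K(14) + 142) - 58) = 144 + ((-5*14 + 142) - 58) = 144 + ((-70 + 142) - 58) = 144 + (72 - 58) = 144 + 14 = 158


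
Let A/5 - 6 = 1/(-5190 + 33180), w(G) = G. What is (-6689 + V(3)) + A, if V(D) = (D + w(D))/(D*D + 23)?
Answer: -298208251/44784 ≈ -6658.8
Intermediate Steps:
A = 167941/5598 (A = 30 + 5/(-5190 + 33180) = 30 + 5/27990 = 30 + 5*(1/27990) = 30 + 1/5598 = 167941/5598 ≈ 30.000)
V(D) = 2*D/(23 + D**2) (V(D) = (D + D)/(D*D + 23) = (2*D)/(D**2 + 23) = (2*D)/(23 + D**2) = 2*D/(23 + D**2))
(-6689 + V(3)) + A = (-6689 + 2*3/(23 + 3**2)) + 167941/5598 = (-6689 + 2*3/(23 + 9)) + 167941/5598 = (-6689 + 2*3/32) + 167941/5598 = (-6689 + 2*3*(1/32)) + 167941/5598 = (-6689 + 3/16) + 167941/5598 = -107021/16 + 167941/5598 = -298208251/44784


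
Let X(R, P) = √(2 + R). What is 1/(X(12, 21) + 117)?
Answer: 117/13675 - √14/13675 ≈ 0.0082821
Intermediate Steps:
1/(X(12, 21) + 117) = 1/(√(2 + 12) + 117) = 1/(√14 + 117) = 1/(117 + √14)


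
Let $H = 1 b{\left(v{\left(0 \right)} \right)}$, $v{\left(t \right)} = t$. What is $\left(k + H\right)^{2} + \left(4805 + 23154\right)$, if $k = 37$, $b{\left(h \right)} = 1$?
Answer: $29403$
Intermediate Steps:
$H = 1$ ($H = 1 \cdot 1 = 1$)
$\left(k + H\right)^{2} + \left(4805 + 23154\right) = \left(37 + 1\right)^{2} + \left(4805 + 23154\right) = 38^{2} + 27959 = 1444 + 27959 = 29403$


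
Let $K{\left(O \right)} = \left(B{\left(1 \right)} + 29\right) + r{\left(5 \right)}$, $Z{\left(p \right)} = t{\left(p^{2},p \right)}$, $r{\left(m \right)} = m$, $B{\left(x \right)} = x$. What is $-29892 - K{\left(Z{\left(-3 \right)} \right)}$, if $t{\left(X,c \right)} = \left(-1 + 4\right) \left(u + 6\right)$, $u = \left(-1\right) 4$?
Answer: $-29927$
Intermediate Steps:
$u = -4$
$t{\left(X,c \right)} = 6$ ($t{\left(X,c \right)} = \left(-1 + 4\right) \left(-4 + 6\right) = 3 \cdot 2 = 6$)
$Z{\left(p \right)} = 6$
$K{\left(O \right)} = 35$ ($K{\left(O \right)} = \left(1 + 29\right) + 5 = 30 + 5 = 35$)
$-29892 - K{\left(Z{\left(-3 \right)} \right)} = -29892 - 35 = -29927$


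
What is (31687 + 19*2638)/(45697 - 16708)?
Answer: 81809/28989 ≈ 2.8221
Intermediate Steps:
(31687 + 19*2638)/(45697 - 16708) = (31687 + 50122)/28989 = 81809*(1/28989) = 81809/28989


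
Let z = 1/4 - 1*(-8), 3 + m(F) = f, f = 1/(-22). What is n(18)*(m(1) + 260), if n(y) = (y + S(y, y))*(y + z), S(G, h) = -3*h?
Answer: -5342085/22 ≈ -2.4282e+5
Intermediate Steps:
f = -1/22 ≈ -0.045455
m(F) = -67/22 (m(F) = -3 - 1/22 = -67/22)
z = 33/4 (z = ¼ + 8 = 33/4 ≈ 8.2500)
n(y) = -2*y*(33/4 + y) (n(y) = (y - 3*y)*(y + 33/4) = (-2*y)*(33/4 + y) = -2*y*(33/4 + y))
n(18)*(m(1) + 260) = ((½)*18*(-33 - 4*18))*(-67/22 + 260) = ((½)*18*(-33 - 72))*(5653/22) = ((½)*18*(-105))*(5653/22) = -945*5653/22 = -5342085/22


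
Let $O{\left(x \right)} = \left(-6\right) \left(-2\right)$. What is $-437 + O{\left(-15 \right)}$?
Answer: $-425$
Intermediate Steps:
$O{\left(x \right)} = 12$
$-437 + O{\left(-15 \right)} = -437 + 12 = -425$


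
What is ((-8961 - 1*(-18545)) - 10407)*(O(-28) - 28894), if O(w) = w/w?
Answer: 23778939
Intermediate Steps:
O(w) = 1
((-8961 - 1*(-18545)) - 10407)*(O(-28) - 28894) = ((-8961 - 1*(-18545)) - 10407)*(1 - 28894) = ((-8961 + 18545) - 10407)*(-28893) = (9584 - 10407)*(-28893) = -823*(-28893) = 23778939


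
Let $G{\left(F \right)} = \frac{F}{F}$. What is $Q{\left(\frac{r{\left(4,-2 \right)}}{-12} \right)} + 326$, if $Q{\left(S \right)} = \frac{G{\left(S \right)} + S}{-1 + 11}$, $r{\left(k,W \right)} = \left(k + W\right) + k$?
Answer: $\frac{6521}{20} \approx 326.05$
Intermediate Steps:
$r{\left(k,W \right)} = W + 2 k$ ($r{\left(k,W \right)} = \left(W + k\right) + k = W + 2 k$)
$G{\left(F \right)} = 1$
$Q{\left(S \right)} = \frac{1}{10} + \frac{S}{10}$ ($Q{\left(S \right)} = \frac{1 + S}{-1 + 11} = \frac{1 + S}{10} = \left(1 + S\right) \frac{1}{10} = \frac{1}{10} + \frac{S}{10}$)
$Q{\left(\frac{r{\left(4,-2 \right)}}{-12} \right)} + 326 = \left(\frac{1}{10} + \frac{\left(-2 + 2 \cdot 4\right) \frac{1}{-12}}{10}\right) + 326 = \left(\frac{1}{10} + \frac{\left(-2 + 8\right) \left(- \frac{1}{12}\right)}{10}\right) + 326 = \left(\frac{1}{10} + \frac{6 \left(- \frac{1}{12}\right)}{10}\right) + 326 = \left(\frac{1}{10} + \frac{1}{10} \left(- \frac{1}{2}\right)\right) + 326 = \left(\frac{1}{10} - \frac{1}{20}\right) + 326 = \frac{1}{20} + 326 = \frac{6521}{20}$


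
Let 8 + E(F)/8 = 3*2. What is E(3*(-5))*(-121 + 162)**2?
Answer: -26896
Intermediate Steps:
E(F) = -16 (E(F) = -64 + 8*(3*2) = -64 + 8*6 = -64 + 48 = -16)
E(3*(-5))*(-121 + 162)**2 = -16*(-121 + 162)**2 = -16*41**2 = -16*1681 = -26896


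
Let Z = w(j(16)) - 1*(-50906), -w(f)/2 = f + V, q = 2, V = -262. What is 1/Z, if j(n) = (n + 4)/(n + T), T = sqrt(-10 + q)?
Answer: 169711/8727825310 - I*sqrt(2)/8727825310 ≈ 1.9445e-5 - 1.6204e-10*I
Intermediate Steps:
T = 2*I*sqrt(2) (T = sqrt(-10 + 2) = sqrt(-8) = 2*I*sqrt(2) ≈ 2.8284*I)
j(n) = (4 + n)/(n + 2*I*sqrt(2)) (j(n) = (n + 4)/(n + 2*I*sqrt(2)) = (4 + n)/(n + 2*I*sqrt(2)))
w(f) = 524 - 2*f (w(f) = -2*(f - 262) = -2*(-262 + f) = 524 - 2*f)
Z = 51430 - 40/(16 + 2*I*sqrt(2)) (Z = (524 - 2*(4 + 16)/(16 + 2*I*sqrt(2))) - 1*(-50906) = (524 - 2*20/(16 + 2*I*sqrt(2))) + 50906 = (524 - 40/(16 + 2*I*sqrt(2))) + 50906 = 51430 - 40/(16 + 2*I*sqrt(2)) ≈ 51428.0 + 0.42855*I)
1/Z = 1/(1697110/33 + 10*I*sqrt(2)/33)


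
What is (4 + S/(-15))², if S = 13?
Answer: 2209/225 ≈ 9.8178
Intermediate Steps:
(4 + S/(-15))² = (4 + 13/(-15))² = (4 + 13*(-1/15))² = (4 - 13/15)² = (47/15)² = 2209/225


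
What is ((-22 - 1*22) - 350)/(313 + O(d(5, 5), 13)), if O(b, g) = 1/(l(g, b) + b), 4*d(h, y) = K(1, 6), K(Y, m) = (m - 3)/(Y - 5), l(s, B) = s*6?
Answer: -490530/389701 ≈ -1.2587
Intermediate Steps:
l(s, B) = 6*s
K(Y, m) = (-3 + m)/(-5 + Y)
d(h, y) = -3/16 (d(h, y) = ((-3 + 6)/(-5 + 1))/4 = (3/(-4))/4 = (-¼*3)/4 = (¼)*(-¾) = -3/16)
O(b, g) = 1/(b + 6*g) (O(b, g) = 1/(6*g + b) = 1/(b + 6*g))
((-22 - 1*22) - 350)/(313 + O(d(5, 5), 13)) = ((-22 - 1*22) - 350)/(313 + 1/(-3/16 + 6*13)) = ((-22 - 22) - 350)/(313 + 1/(-3/16 + 78)) = (-44 - 350)/(313 + 1/(1245/16)) = -394/(313 + 16/1245) = -394/389701/1245 = -394*1245/389701 = -490530/389701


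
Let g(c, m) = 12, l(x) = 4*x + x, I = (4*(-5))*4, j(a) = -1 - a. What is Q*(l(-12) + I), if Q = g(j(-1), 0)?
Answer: -1680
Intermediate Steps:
I = -80 (I = -20*4 = -80)
l(x) = 5*x
Q = 12
Q*(l(-12) + I) = 12*(5*(-12) - 80) = 12*(-60 - 80) = 12*(-140) = -1680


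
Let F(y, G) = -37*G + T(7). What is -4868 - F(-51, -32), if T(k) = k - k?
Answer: -6052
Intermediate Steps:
T(k) = 0
F(y, G) = -37*G (F(y, G) = -37*G + 0 = -37*G)
-4868 - F(-51, -32) = -4868 - (-37)*(-32) = -4868 - 1*1184 = -4868 - 1184 = -6052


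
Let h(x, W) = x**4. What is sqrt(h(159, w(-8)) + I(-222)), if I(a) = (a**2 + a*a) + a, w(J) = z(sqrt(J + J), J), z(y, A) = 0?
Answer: sqrt(639227307) ≈ 25283.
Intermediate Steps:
w(J) = 0
I(a) = a + 2*a**2 (I(a) = (a**2 + a**2) + a = 2*a**2 + a = a + 2*a**2)
sqrt(h(159, w(-8)) + I(-222)) = sqrt(159**4 - 222*(1 + 2*(-222))) = sqrt(639128961 - 222*(1 - 444)) = sqrt(639128961 - 222*(-443)) = sqrt(639128961 + 98346) = sqrt(639227307)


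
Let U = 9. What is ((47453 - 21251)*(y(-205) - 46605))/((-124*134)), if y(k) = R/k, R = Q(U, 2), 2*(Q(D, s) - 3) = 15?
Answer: 250334838171/3406280 ≈ 73492.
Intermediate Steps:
Q(D, s) = 21/2 (Q(D, s) = 3 + (½)*15 = 3 + 15/2 = 21/2)
R = 21/2 ≈ 10.500
y(k) = 21/(2*k)
((47453 - 21251)*(y(-205) - 46605))/((-124*134)) = ((47453 - 21251)*((21/2)/(-205) - 46605))/((-124*134)) = (26202*((21/2)*(-1/205) - 46605))/(-16616) = (26202*(-21/410 - 46605))*(-1/16616) = (26202*(-19108071/410))*(-1/16616) = -250334838171/205*(-1/16616) = 250334838171/3406280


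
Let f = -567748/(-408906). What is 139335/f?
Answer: 28487458755/283874 ≈ 1.0035e+5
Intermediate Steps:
f = 283874/204453 (f = -567748*(-1/408906) = 283874/204453 ≈ 1.3885)
139335/f = 139335/(283874/204453) = 139335*(204453/283874) = 28487458755/283874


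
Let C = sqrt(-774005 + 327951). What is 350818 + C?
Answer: 350818 + I*sqrt(446054) ≈ 3.5082e+5 + 667.87*I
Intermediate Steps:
C = I*sqrt(446054) (C = sqrt(-446054) = I*sqrt(446054) ≈ 667.87*I)
350818 + C = 350818 + I*sqrt(446054)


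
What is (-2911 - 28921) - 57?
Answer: -31889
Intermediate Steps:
(-2911 - 28921) - 57 = -31832 - 57 = -31889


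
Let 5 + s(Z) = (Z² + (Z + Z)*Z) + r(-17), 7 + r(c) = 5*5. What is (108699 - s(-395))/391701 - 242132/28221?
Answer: -34995221167/3684731307 ≈ -9.4974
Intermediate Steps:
r(c) = 18 (r(c) = -7 + 5*5 = -7 + 25 = 18)
s(Z) = 13 + 3*Z² (s(Z) = -5 + ((Z² + (Z + Z)*Z) + 18) = -5 + ((Z² + (2*Z)*Z) + 18) = -5 + ((Z² + 2*Z²) + 18) = -5 + (3*Z² + 18) = -5 + (18 + 3*Z²) = 13 + 3*Z²)
(108699 - s(-395))/391701 - 242132/28221 = (108699 - (13 + 3*(-395)²))/391701 - 242132/28221 = (108699 - (13 + 3*156025))*(1/391701) - 242132*1/28221 = (108699 - (13 + 468075))*(1/391701) - 242132/28221 = (108699 - 1*468088)*(1/391701) - 242132/28221 = (108699 - 468088)*(1/391701) - 242132/28221 = -359389*1/391701 - 242132/28221 = -359389/391701 - 242132/28221 = -34995221167/3684731307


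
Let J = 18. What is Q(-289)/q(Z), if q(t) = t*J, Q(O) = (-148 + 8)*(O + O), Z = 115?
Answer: 8092/207 ≈ 39.092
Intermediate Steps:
Q(O) = -280*O
q(t) = 18*t (q(t) = t*18 = 18*t)
Q(-289)/q(Z) = (-280*(-289))/((18*115)) = 80920/2070 = 80920*(1/2070) = 8092/207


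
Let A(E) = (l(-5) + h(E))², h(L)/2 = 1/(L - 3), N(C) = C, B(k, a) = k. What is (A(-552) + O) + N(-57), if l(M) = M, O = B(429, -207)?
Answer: 122297029/308025 ≈ 397.04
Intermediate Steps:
O = 429
h(L) = 2/(-3 + L) (h(L) = 2/(L - 3) = 2/(-3 + L))
A(E) = (-5 + 2/(-3 + E))²
(A(-552) + O) + N(-57) = ((-17 + 5*(-552))²/(-3 - 552)² + 429) - 57 = ((-17 - 2760)²/(-555)² + 429) - 57 = ((-2777)²*(1/308025) + 429) - 57 = (7711729*(1/308025) + 429) - 57 = (7711729/308025 + 429) - 57 = 139854454/308025 - 57 = 122297029/308025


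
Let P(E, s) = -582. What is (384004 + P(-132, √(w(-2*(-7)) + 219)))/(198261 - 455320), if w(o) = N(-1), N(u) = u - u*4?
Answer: -383422/257059 ≈ -1.4916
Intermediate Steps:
N(u) = -3*u (N(u) = u - 4*u = -3*u)
w(o) = 3 (w(o) = -3*(-1) = 3)
(384004 + P(-132, √(w(-2*(-7)) + 219)))/(198261 - 455320) = (384004 - 582)/(198261 - 455320) = 383422/(-257059) = 383422*(-1/257059) = -383422/257059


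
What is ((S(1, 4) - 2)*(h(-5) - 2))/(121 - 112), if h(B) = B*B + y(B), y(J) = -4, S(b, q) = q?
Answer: 38/9 ≈ 4.2222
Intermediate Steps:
h(B) = -4 + B² (h(B) = B*B - 4 = B² - 4 = -4 + B²)
((S(1, 4) - 2)*(h(-5) - 2))/(121 - 112) = ((4 - 2)*((-4 + (-5)²) - 2))/(121 - 112) = (2*((-4 + 25) - 2))/9 = (2*(21 - 2))*(⅑) = (2*19)*(⅑) = 38*(⅑) = 38/9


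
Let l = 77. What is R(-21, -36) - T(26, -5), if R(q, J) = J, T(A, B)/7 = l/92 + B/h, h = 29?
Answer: -108459/2668 ≈ -40.652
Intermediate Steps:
T(A, B) = 539/92 + 7*B/29 (T(A, B) = 7*(77/92 + B/29) = 539/92 + 7*B/29)
R(-21, -36) - T(26, -5) = -36 - (539/92 + (7/29)*(-5)) = -36 - (539/92 - 35/29) = -36 - 1*12411/2668 = -36 - 12411/2668 = -108459/2668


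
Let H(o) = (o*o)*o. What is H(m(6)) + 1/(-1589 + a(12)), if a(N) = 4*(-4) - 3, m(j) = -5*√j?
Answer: -1/1608 - 750*√6 ≈ -1837.1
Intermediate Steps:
a(N) = -19 (a(N) = -16 - 3 = -19)
H(o) = o³ (H(o) = o²*o = o³)
H(m(6)) + 1/(-1589 + a(12)) = (-5*√6)³ + 1/(-1589 - 19) = -750*√6 + 1/(-1608) = -750*√6 - 1/1608 = -1/1608 - 750*√6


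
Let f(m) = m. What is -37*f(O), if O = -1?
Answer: 37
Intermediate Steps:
-37*f(O) = -37*(-1) = 37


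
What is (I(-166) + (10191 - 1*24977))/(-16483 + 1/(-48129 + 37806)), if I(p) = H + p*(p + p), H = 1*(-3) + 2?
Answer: -83254995/34030802 ≈ -2.4465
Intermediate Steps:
H = -1 (H = -3 + 2 = -1)
I(p) = -1 + 2*p² (I(p) = -1 + p*(p + p) = -1 + p*(2*p) = -1 + 2*p²)
(I(-166) + (10191 - 1*24977))/(-16483 + 1/(-48129 + 37806)) = ((-1 + 2*(-166)²) + (10191 - 1*24977))/(-16483 + 1/(-48129 + 37806)) = ((-1 + 2*27556) + (10191 - 24977))/(-16483 + 1/(-10323)) = ((-1 + 55112) - 14786)/(-16483 - 1/10323) = (55111 - 14786)/(-170154010/10323) = 40325*(-10323/170154010) = -83254995/34030802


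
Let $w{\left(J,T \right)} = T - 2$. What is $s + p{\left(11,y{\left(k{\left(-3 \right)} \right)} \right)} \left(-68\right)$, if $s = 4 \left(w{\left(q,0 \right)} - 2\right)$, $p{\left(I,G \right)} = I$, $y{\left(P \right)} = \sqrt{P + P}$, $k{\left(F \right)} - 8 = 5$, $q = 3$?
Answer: $-764$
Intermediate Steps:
$k{\left(F \right)} = 13$ ($k{\left(F \right)} = 8 + 5 = 13$)
$w{\left(J,T \right)} = -2 + T$ ($w{\left(J,T \right)} = T - 2 = -2 + T$)
$y{\left(P \right)} = \sqrt{2} \sqrt{P}$ ($y{\left(P \right)} = \sqrt{2 P} = \sqrt{2} \sqrt{P}$)
$s = -16$ ($s = 4 \left(\left(-2 + 0\right) - 2\right) = 4 \left(-2 - 2\right) = 4 \left(-4\right) = -16$)
$s + p{\left(11,y{\left(k{\left(-3 \right)} \right)} \right)} \left(-68\right) = -16 + 11 \left(-68\right) = -16 - 748 = -764$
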